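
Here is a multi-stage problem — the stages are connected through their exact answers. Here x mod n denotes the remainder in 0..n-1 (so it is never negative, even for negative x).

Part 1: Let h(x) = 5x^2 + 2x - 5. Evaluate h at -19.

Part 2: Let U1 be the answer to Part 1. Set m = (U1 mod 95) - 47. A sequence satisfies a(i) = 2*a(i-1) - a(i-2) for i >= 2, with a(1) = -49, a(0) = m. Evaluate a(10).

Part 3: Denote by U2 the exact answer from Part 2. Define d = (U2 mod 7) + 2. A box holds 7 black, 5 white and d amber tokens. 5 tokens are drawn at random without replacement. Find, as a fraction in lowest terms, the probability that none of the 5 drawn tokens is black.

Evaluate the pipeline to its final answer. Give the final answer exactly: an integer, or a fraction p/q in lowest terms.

Part 1: 5*(-19)^2 + 2*(-19)^1 - 5 = (1805) + (-38) + (-5) = 1762; answer 1762
Part 2: U1 = 1762; m = 5; a(2) = 2*(-49) - 1*(5) = -103; iterating: a(2)=-103, a(3)=-157, a(4)=-211, a(5)=-265, a(6)=-319, a(7)=-373, a(8)=-427, a(9)=-481, a(10)=-535; answer -535
Part 3: U2 = -535; d = 6; total draws C(18,5) = 8568; favorable C(11,5) = 462; P = 11/204; answer 11/204

11/204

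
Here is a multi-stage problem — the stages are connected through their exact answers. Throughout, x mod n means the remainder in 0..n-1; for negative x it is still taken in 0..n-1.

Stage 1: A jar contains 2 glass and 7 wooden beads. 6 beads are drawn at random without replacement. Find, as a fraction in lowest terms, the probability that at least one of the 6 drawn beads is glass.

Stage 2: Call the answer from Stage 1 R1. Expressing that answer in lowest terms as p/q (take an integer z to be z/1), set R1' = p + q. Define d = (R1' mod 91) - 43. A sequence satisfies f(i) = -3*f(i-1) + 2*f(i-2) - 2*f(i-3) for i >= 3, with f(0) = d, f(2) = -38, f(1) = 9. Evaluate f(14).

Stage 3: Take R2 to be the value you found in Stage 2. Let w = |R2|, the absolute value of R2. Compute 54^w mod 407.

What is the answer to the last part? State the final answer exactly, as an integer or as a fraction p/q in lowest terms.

243

Stage 1: total draws C(9,6) = 84; complement C(7,6) = 7; favorable 84 - 7 = 77; P = 11/12; answer 11/12
Stage 2: R1 = 11/12; threaded value p + q = 23; d = -20; f(3) = -3*(-38) + 2*(9) - 2*(-20) = 172; iterating: f(3)=172, f(4)=-610, f(5)=2250, f(6)=-8314, f(7)=30662, f(8)=-113114, f(9)=417294, f(10)=-1539434, f(11)=5679118, f(12)=-20950810, f(13)=77289534, f(14)=-285128458; answer -285128458
Stage 3: R2 = -285128458; w = 285128458; squarings mod 407: 54^1=54, 54^2=67, 54^4=12, 54^8=144, 54^16=386, 54^32=34, 54^64=342, 54^128=155, 54^256=12, 54^512=144, 54^1024=386, 54^2048=34, 54^4096=342, 54^8192=155, 54^16384=12, 54^32768=144, 54^65536=386, 54^131072=34, 54^262144=342, 54^524288=155, 54^1048576=12, 54^2097152=144, 54^4194304=386, 54^8388608=34, 54^16777216=342, 54^33554432=155, 54^67108864=12, 54^134217728=144, 54^268435456=386; 54^285128458 = 54^2 * 54^8 * 54^256 * 54^512 * 54^1024 * 54^4096 * 54^8192 * 54^32768 * 54^131072 * 54^262144 * 54^524288 * 54^1048576 * 54^2097152 * 54^4194304 * 54^8388608 * 54^268435456 = 243 (mod 407); answer 243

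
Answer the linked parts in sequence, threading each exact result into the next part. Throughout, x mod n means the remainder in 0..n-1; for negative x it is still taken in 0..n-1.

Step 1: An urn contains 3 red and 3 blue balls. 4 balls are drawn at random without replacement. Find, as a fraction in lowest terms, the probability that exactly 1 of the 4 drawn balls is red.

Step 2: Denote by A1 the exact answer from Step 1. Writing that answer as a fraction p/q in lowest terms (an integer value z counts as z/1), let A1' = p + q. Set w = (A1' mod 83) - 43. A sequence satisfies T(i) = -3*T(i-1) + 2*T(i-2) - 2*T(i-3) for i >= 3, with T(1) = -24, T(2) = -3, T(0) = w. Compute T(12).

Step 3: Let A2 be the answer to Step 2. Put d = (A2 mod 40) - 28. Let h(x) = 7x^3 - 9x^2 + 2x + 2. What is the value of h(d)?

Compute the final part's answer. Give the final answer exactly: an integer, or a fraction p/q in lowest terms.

Step 1: total draws C(6,4) = 15; favorable C(3,1)*C(3,3) = 3; P = 1/5; answer 1/5
Step 2: A1 = 1/5; threaded value p + q = 6; w = -37; T(3) = -3*(-3) + 2*(-24) - 2*(-37) = 35; iterating: T(3)=35, T(4)=-63, T(5)=265, T(6)=-991, T(7)=3629, T(8)=-13399, T(9)=49437, T(10)=-182367, T(11)=672773, T(12)=-2481927; answer -2481927
Step 3: A2 = -2481927; d = 5; 7*(5)^3 - 9*(5)^2 + 2*(5)^1 + 2 = (875) + (-225) + (10) + (2) = 662; answer 662

662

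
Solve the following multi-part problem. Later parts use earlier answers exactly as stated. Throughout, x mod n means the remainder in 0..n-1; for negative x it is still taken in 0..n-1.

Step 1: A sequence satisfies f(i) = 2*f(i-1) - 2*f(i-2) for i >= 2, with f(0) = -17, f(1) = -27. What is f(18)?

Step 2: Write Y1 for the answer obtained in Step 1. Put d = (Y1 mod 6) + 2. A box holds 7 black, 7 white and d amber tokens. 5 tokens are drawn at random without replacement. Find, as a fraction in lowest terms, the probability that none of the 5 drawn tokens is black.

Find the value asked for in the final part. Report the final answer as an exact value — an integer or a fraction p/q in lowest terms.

429/5168

Step 1: f(2) = 2*(-27) - 2*(-17) = -20; iterating: f(2)=-20, f(3)=14, f(4)=68, f(5)=108, f(6)=80, f(7)=-56, f(8)=-272, f(9)=-432, f(10)=-320, f(11)=224, f(12)=1088, f(13)=1728, f(14)=1280, f(15)=-896, f(16)=-4352, f(17)=-6912, f(18)=-5120; answer -5120
Step 2: Y1 = -5120; d = 6; total draws C(20,5) = 15504; favorable C(13,5) = 1287; P = 429/5168; answer 429/5168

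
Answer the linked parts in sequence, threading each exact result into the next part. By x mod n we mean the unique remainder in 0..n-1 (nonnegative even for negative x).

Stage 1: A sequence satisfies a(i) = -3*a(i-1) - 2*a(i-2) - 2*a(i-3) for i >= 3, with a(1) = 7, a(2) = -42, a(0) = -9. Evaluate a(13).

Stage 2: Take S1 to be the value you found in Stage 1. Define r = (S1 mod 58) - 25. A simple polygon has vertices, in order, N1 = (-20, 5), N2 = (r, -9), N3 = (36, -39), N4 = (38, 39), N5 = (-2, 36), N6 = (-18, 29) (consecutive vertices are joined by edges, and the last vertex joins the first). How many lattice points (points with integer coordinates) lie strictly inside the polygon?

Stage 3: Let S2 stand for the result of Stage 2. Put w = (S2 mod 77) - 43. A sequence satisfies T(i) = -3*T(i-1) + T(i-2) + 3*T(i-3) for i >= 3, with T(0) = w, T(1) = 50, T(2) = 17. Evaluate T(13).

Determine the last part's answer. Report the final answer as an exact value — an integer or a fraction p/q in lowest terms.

Stage 1: a(3) = -3*(-42) - 2*(7) - 2*(-9) = 130; iterating: a(3)=130, a(4)=-320, a(5)=784, a(6)=-1972, a(7)=4988, a(8)=-12588, a(9)=31732, a(10)=-79996, a(11)=201700, a(12)=-508572, a(13)=1282308; answer 1282308
Stage 2: S1 = 1282308; r = 19; cross terms: (-20*-9 - 19*5)=85, (19*-39 - 36*-9)=-417, (36*39 - 38*-39)=2886, (38*36 - -2*39)=1446, (-2*29 - -18*36)=590, (-18*5 - -20*29)=490; twice the area = |5080| = 5080; area = 2540; boundary points = 1 + 1 + 2 + 1 + 1 + 2 = 8; strictly interior points = area - boundary/2 + 1 = 2537; answer 2537
Stage 3: S2 = 2537; w = 30; T(3) = -3*(17) + 1*(50) + 3*(30) = 89; iterating: T(3)=89, T(4)=-100, T(5)=440, T(6)=-1153, T(7)=3599, T(8)=-10630, T(9)=32030, T(10)=-95923, T(11)=287909, T(12)=-863560, T(13)=2590820; answer 2590820

2590820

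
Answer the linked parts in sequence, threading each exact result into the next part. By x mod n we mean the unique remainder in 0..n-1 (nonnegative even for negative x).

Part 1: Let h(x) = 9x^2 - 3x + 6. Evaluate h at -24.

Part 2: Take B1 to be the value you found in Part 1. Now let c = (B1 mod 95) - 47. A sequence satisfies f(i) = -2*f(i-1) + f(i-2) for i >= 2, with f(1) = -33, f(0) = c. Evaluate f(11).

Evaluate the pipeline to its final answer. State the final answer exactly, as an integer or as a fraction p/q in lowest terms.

-165673

Part 1: 9*(-24)^2 - 3*(-24)^1 + 6 = (5184) + (72) + (6) = 5262; answer 5262
Part 2: B1 = 5262; c = -10; f(2) = -2*(-33) + 1*(-10) = 56; iterating: f(2)=56, f(3)=-145, f(4)=346, f(5)=-837, f(6)=2020, f(7)=-4877, f(8)=11774, f(9)=-28425, f(10)=68624, f(11)=-165673; answer -165673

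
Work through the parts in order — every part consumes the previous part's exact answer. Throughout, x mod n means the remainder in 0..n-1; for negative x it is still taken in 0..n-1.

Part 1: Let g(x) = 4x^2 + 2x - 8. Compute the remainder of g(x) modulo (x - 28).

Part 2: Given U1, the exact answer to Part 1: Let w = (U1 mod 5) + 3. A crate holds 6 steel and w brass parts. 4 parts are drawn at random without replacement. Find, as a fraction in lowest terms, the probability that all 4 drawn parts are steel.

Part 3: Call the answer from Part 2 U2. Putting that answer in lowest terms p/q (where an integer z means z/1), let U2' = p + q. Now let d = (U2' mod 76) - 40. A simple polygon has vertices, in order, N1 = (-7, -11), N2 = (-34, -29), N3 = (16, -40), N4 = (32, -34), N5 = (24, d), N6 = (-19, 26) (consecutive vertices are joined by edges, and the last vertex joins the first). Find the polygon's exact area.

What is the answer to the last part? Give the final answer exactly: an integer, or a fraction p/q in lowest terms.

2875

Part 1: remainder = value at the root: 4*(28)^2 + 2*(28)^1 - 8 = (3136) + (56) + (-8) = 3184; answer 3184
Part 2: U1 = 3184; w = 7; total draws C(13,4) = 715; favorable C(6,4) = 15; P = 3/143; answer 3/143
Part 3: U2 = 3/143; threaded value p + q = 146; d = 30; cross terms: (-7*-29 - -34*-11)=-171, (-34*-40 - 16*-29)=1824, (16*-34 - 32*-40)=736, (32*30 - 24*-34)=1776, (24*26 - -19*30)=1194, (-19*-11 - -7*26)=391; twice the area = |5750| = 5750; area = 2875; answer 2875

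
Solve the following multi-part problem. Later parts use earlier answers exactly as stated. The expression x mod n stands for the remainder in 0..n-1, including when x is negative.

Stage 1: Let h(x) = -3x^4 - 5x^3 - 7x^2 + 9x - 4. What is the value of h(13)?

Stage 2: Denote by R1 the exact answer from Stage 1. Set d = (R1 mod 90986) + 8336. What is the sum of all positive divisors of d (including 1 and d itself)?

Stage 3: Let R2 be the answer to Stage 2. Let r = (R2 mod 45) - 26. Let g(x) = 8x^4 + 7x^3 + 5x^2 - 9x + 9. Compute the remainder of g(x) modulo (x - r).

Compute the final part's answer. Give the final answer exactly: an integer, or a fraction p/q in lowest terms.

635384

Stage 1: -3*(13)^4 - 5*(13)^3 - 7*(13)^2 + 9*(13)^1 - 4 = (-85683) + (-10985) + (-1183) + (117) + (-4) = -97738; answer -97738
Stage 2: R1 = -97738; d = 92570; 92570 = 2 * 5 * 9257; sigma = (1 + 2) * (1 + 5) * (1 + 9257) = 3 * 6 * 9258 = 166644; answer 166644
Stage 3: R2 = 166644; r = -17; remainder = value at the root: 8*(-17)^4 + 7*(-17)^3 + 5*(-17)^2 - 9*(-17)^1 + 9 = (668168) + (-34391) + (1445) + (153) + (9) = 635384; answer 635384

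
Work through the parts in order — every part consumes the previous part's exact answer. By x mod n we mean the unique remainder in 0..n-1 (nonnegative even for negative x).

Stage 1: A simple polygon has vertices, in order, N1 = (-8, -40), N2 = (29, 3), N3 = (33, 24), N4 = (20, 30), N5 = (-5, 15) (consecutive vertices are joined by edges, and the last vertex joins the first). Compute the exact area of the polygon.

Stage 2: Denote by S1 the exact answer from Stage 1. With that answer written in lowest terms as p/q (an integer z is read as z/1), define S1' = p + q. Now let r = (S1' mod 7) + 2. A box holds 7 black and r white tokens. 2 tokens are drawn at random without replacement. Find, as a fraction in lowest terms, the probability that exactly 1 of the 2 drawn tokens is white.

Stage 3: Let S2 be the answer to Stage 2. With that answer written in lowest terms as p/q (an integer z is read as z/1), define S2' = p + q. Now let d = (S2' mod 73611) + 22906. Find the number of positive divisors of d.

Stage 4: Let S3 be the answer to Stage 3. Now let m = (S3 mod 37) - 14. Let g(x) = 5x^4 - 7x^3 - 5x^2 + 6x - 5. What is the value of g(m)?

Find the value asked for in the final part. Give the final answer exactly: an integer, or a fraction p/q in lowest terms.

7771

Stage 1: cross terms: (-8*3 - 29*-40)=1136, (29*24 - 33*3)=597, (33*30 - 20*24)=510, (20*15 - -5*30)=450, (-5*-40 - -8*15)=320; twice the area = |3013| = 3013; area = 3013/2; answer 3013/2
Stage 2: S1 = 3013/2; threaded value p + q = 3015; r = 7; total draws C(14,2) = 91; favorable C(7,1)*C(7,1) = 49; P = 7/13; answer 7/13
Stage 3: S2 = 7/13; threaded value p + q = 20; d = 22926; 22926 = 2 * 3 * 3821; number of divisors = (1+1) * (1+1) * (1+1) = 8; answer 8
Stage 4: S3 = 8; m = -6; 5*(-6)^4 - 7*(-6)^3 - 5*(-6)^2 + 6*(-6)^1 - 5 = (6480) + (1512) + (-180) + (-36) + (-5) = 7771; answer 7771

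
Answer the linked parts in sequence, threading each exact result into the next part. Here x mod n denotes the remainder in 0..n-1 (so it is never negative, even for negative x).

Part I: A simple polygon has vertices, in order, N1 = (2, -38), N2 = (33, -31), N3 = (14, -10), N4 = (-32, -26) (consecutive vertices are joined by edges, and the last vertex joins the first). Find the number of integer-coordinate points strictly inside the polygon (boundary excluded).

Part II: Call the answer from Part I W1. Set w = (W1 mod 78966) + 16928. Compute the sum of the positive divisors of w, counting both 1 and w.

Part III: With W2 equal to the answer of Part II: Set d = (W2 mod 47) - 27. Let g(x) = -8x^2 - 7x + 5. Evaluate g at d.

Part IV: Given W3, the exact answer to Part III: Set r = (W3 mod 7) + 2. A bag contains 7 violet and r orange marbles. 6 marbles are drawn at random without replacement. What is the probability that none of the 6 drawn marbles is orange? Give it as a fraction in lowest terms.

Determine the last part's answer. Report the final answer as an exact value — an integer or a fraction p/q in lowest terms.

7/1716

Part I: cross terms: (2*-31 - 33*-38)=1192, (33*-10 - 14*-31)=104, (14*-26 - -32*-10)=-684, (-32*-38 - 2*-26)=1268; twice the area = |1880| = 1880; area = 940; boundary points = 1 + 1 + 2 + 2 = 6; strictly interior points = area - boundary/2 + 1 = 938; answer 938
Part II: W1 = 938; w = 17866; 17866 = 2 * 8933; sigma = (1 + 2) * (1 + 8933) = 3 * 8934 = 26802; answer 26802
Part III: W2 = 26802; d = -15; -8*(-15)^2 - 7*(-15)^1 + 5 = (-1800) + (105) + (5) = -1690; answer -1690
Part IV: W3 = -1690; r = 6; total draws C(13,6) = 1716; favorable C(7,6) = 7; P = 7/1716; answer 7/1716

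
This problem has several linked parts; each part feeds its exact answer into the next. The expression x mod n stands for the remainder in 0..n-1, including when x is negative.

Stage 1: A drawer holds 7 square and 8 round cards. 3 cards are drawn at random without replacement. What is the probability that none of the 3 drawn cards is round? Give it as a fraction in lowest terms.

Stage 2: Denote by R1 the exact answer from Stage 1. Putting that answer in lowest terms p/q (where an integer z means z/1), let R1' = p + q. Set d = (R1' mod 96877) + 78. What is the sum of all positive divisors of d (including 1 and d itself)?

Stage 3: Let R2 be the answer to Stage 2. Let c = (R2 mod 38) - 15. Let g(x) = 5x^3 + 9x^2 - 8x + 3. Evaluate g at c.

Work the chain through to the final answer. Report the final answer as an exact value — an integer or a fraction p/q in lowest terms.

Stage 1: total draws C(15,3) = 455; favorable C(7,3) = 35; P = 1/13; answer 1/13
Stage 2: R1 = 1/13; threaded value p + q = 14; d = 92; 92 = 2^2 * 23; sigma = (1 + 2 + 4) * (1 + 23) = 7 * 24 = 168; answer 168
Stage 3: R2 = 168; c = 1; 5*(1)^3 + 9*(1)^2 - 8*(1)^1 + 3 = (5) + (9) + (-8) + (3) = 9; answer 9

9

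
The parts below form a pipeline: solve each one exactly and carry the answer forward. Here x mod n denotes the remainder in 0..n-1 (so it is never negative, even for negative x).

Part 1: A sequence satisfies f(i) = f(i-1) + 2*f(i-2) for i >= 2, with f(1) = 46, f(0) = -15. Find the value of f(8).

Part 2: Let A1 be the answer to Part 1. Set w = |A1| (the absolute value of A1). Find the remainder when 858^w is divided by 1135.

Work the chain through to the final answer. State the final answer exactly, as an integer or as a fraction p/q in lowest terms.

Part 1: f(2) = 1*(46) + 2*(-15) = 16; iterating: f(2)=16, f(3)=108, f(4)=140, f(5)=356, f(6)=636, f(7)=1348, f(8)=2620; answer 2620
Part 2: A1 = 2620; w = 2620; squarings mod 1135: 858^1=858, 858^2=684, 858^4=236, 858^8=81, 858^16=886, 858^32=711, 858^64=446, 858^128=291, 858^256=691, 858^512=781, 858^1024=466, 858^2048=371; 858^2620 = 858^4 * 858^8 * 858^16 * 858^32 * 858^512 * 858^2048 = 366 (mod 1135); answer 366

366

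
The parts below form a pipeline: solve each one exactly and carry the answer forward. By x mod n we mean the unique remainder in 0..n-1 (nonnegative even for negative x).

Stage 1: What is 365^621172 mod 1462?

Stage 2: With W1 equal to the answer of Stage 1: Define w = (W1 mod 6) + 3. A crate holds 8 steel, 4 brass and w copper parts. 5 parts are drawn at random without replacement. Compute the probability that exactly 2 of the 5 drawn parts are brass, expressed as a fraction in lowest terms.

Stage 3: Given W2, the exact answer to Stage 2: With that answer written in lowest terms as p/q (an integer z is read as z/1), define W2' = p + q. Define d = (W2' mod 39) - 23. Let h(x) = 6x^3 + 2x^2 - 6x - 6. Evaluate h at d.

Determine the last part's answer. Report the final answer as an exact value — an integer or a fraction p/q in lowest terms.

Stage 1: squarings mod 1462: 365^1=365, 365^2=183, 365^4=1325, 365^8=1225, 365^16=613, 365^32=35, 365^64=1225, 365^128=613, 365^256=35, 365^512=1225, 365^1024=613, 365^2048=35, 365^4096=1225, 365^8192=613, 365^16384=35, 365^32768=1225, 365^65536=613, 365^131072=35, 365^262144=1225, 365^524288=613; 365^621172 = 365^4 * 365^16 * 365^32 * 365^64 * 365^512 * 365^2048 * 365^4096 * 365^8192 * 365^16384 * 365^65536 * 365^524288 = 815 (mod 1462); answer 815
Stage 2: W1 = 815; w = 8; total draws C(20,5) = 15504; favorable C(4,2)*C(16,3) = 3360; P = 70/323; answer 70/323
Stage 3: W2 = 70/323; threaded value p + q = 393; d = -20; 6*(-20)^3 + 2*(-20)^2 - 6*(-20)^1 - 6 = (-48000) + (800) + (120) + (-6) = -47086; answer -47086

-47086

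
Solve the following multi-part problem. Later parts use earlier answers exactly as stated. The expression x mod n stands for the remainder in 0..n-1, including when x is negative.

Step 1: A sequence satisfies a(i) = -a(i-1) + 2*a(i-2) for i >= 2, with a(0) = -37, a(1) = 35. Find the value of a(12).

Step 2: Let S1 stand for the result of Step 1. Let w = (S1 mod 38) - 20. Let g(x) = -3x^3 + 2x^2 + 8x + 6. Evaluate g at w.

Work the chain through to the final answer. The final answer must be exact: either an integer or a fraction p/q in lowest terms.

-869

Step 1: a(2) = -1*(35) + 2*(-37) = -109; iterating: a(2)=-109, a(3)=179, a(4)=-397, a(5)=755, a(6)=-1549, a(7)=3059, a(8)=-6157, a(9)=12275, a(10)=-24589, a(11)=49139, a(12)=-98317; answer -98317
Step 2: S1 = -98317; w = 7; -3*(7)^3 + 2*(7)^2 + 8*(7)^1 + 6 = (-1029) + (98) + (56) + (6) = -869; answer -869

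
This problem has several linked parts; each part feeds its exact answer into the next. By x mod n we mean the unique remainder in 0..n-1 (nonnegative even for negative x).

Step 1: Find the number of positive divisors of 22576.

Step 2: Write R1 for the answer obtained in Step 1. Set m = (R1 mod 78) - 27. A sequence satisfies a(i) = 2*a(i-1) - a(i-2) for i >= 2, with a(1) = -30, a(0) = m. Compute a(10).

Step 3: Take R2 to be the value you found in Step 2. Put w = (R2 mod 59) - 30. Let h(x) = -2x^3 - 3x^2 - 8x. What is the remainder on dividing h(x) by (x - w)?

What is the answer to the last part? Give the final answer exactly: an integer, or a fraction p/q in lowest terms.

-46480

Step 1: 22576 = 2^4 * 17 * 83; number of divisors = (4+1) * (1+1) * (1+1) = 20; answer 20
Step 2: R1 = 20; m = -7; a(2) = 2*(-30) - 1*(-7) = -53; iterating: a(2)=-53, a(3)=-76, a(4)=-99, a(5)=-122, a(6)=-145, a(7)=-168, a(8)=-191, a(9)=-214, a(10)=-237; answer -237
Step 3: R2 = -237; w = 28; remainder = value at the root: -2*(28)^3 - 3*(28)^2 - 8*(28)^1 = (-43904) + (-2352) + (-224) = -46480; answer -46480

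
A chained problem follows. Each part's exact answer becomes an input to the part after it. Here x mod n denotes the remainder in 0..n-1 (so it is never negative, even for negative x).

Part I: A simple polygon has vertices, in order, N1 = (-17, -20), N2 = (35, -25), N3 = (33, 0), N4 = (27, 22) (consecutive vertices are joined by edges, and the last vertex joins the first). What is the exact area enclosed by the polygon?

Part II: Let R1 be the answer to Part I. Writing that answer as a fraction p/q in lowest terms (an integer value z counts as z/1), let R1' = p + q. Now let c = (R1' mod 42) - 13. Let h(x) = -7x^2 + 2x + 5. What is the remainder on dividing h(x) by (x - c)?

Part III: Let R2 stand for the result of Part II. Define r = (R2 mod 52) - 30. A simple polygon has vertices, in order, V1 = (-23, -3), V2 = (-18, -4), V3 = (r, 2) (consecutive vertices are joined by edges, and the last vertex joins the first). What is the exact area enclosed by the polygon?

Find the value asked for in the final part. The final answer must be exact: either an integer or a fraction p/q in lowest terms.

33

Part I: cross terms: (-17*-25 - 35*-20)=1125, (35*0 - 33*-25)=825, (33*22 - 27*0)=726, (27*-20 - -17*22)=-166; twice the area = |2510| = 2510; area = 1255; answer 1255
Part II: R1 = 1255; threaded value p + q = 1256; c = 25; remainder = value at the root: -7*(25)^2 + 2*(25)^1 + 5 = (-4375) + (50) + (5) = -4320; answer -4320
Part III: R2 = -4320; r = 18; cross terms: (-23*-4 - -18*-3)=38, (-18*2 - 18*-4)=36, (18*-3 - -23*2)=-8; twice the area = |66| = 66; area = 33; answer 33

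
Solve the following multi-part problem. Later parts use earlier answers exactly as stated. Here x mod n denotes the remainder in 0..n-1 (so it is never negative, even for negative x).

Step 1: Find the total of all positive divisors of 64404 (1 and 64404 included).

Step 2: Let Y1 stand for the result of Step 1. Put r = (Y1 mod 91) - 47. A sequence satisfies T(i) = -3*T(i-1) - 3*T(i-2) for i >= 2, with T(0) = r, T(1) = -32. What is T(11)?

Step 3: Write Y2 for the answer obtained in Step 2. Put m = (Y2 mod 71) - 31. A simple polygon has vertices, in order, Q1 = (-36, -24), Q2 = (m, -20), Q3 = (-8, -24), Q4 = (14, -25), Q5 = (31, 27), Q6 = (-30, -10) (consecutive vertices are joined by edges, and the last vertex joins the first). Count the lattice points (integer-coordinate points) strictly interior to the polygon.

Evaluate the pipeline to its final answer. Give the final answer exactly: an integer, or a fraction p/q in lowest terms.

1549

Step 1: 64404 = 2^2 * 3^2 * 1789; sigma = (1 + 2 + 4) * (1 + 3 + 9) * (1 + 1789) = 7 * 13 * 1790 = 162890; answer 162890
Step 2: Y1 = 162890; r = -47; T(2) = -3*(-32) - 3*(-47) = 237; iterating: T(2)=237, T(3)=-615, T(4)=1134, T(5)=-1557, T(6)=1269, T(7)=864, T(8)=-6399, T(9)=16605, T(10)=-30618, T(11)=42039; answer 42039
Step 3: Y2 = 42039; m = -24; cross terms: (-36*-20 - -24*-24)=144, (-24*-24 - -8*-20)=416, (-8*-25 - 14*-24)=536, (14*27 - 31*-25)=1153, (31*-10 - -30*27)=500, (-30*-24 - -36*-10)=360; twice the area = |3109| = 3109; area = 3109/2; boundary points = 4 + 4 + 1 + 1 + 1 + 2 = 13; strictly interior points = area - boundary/2 + 1 = 1549; answer 1549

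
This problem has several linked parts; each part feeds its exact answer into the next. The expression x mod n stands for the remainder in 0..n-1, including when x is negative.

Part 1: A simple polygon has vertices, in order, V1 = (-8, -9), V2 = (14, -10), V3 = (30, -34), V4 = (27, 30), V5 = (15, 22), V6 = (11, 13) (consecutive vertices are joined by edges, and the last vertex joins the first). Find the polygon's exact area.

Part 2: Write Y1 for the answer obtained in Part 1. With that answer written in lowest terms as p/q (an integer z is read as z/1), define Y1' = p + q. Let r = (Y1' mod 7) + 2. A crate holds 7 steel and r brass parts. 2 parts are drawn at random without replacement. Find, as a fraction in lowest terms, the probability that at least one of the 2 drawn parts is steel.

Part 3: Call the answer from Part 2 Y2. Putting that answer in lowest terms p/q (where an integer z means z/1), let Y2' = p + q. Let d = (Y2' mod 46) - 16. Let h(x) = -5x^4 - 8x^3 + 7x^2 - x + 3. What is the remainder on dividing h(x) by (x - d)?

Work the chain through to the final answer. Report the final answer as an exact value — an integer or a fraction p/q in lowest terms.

Part 1: cross terms: (-8*-10 - 14*-9)=206, (14*-34 - 30*-10)=-176, (30*30 - 27*-34)=1818, (27*22 - 15*30)=144, (15*13 - 11*22)=-47, (11*-9 - -8*13)=5; twice the area = |1950| = 1950; area = 975; answer 975
Part 2: Y1 = 975; threaded value p + q = 976; r = 5; total draws C(12,2) = 66; complement C(5,2) = 10; favorable 66 - 10 = 56; P = 28/33; answer 28/33
Part 3: Y2 = 28/33; threaded value p + q = 61; d = -1; remainder = value at the root: -5*(-1)^4 - 8*(-1)^3 + 7*(-1)^2 - 1*(-1)^1 + 3 = (-5) + (8) + (7) + (1) + (3) = 14; answer 14

14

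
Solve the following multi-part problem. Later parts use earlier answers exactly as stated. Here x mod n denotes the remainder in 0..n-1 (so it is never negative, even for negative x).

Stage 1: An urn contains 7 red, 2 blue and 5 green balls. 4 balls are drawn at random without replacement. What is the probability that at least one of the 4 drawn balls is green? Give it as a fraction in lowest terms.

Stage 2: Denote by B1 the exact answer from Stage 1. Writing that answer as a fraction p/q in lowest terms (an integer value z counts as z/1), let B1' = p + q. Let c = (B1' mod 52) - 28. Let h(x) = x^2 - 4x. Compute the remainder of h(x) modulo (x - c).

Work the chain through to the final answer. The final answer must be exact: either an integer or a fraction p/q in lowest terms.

480

Stage 1: total draws C(14,4) = 1001; complement C(9,4) = 126; favorable 1001 - 126 = 875; P = 125/143; answer 125/143
Stage 2: B1 = 125/143; threaded value p + q = 268; c = -20; remainder = value at the root: 1*(-20)^2 - 4*(-20)^1 = (400) + (80) = 480; answer 480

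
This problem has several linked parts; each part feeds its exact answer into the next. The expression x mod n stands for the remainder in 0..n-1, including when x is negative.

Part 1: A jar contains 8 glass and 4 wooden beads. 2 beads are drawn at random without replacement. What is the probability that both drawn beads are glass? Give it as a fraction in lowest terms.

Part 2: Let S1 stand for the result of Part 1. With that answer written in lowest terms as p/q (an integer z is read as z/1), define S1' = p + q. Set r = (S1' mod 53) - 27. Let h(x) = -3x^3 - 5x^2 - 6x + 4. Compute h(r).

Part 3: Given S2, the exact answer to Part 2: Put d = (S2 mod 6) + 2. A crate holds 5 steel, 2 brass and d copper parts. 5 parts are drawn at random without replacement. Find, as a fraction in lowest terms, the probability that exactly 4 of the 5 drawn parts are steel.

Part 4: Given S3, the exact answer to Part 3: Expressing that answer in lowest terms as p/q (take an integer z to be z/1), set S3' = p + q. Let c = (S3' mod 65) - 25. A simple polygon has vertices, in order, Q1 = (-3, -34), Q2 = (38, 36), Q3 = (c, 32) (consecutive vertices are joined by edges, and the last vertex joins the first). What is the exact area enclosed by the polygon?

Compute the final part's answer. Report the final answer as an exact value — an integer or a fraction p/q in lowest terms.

Part 1: total draws C(12,2) = 66; favorable C(8,2) = 28; P = 14/33; answer 14/33
Part 2: S1 = 14/33; threaded value p + q = 47; r = 20; -3*(20)^3 - 5*(20)^2 - 6*(20)^1 + 4 = (-24000) + (-2000) + (-120) + (4) = -26116; answer -26116
Part 3: S2 = -26116; d = 4; total draws C(11,5) = 462; favorable C(5,4)*C(6,1) = 30; P = 5/77; answer 5/77
Part 4: S3 = 5/77; threaded value p + q = 82; c = -8; cross terms: (-3*36 - 38*-34)=1184, (38*32 - -8*36)=1504, (-8*-34 - -3*32)=368; twice the area = |3056| = 3056; area = 1528; answer 1528

1528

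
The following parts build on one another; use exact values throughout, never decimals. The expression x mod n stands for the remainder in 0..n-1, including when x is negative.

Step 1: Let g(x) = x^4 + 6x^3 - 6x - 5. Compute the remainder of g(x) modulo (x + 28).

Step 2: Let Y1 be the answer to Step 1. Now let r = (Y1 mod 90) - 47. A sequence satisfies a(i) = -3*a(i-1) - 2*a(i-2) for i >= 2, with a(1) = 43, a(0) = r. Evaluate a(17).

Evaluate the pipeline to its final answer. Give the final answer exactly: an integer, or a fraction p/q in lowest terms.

9568153

Step 1: remainder = value at the root: 1*(-28)^4 + 6*(-28)^3 - 6*(-28)^1 - 5 = (614656) + (-131712) + (168) + (-5) = 483107; answer 483107
Step 2: Y1 = 483107; r = 30; a(2) = -3*(43) - 2*(30) = -189; iterating: a(2)=-189, a(3)=481, a(4)=-1065, a(5)=2233, a(6)=-4569, a(7)=9241, a(8)=-18585, a(9)=37273, a(10)=-74649, a(11)=149401, a(12)=-298905, a(13)=597913, a(14)=-1195929, a(15)=2391961, a(16)=-4784025, a(17)=9568153; answer 9568153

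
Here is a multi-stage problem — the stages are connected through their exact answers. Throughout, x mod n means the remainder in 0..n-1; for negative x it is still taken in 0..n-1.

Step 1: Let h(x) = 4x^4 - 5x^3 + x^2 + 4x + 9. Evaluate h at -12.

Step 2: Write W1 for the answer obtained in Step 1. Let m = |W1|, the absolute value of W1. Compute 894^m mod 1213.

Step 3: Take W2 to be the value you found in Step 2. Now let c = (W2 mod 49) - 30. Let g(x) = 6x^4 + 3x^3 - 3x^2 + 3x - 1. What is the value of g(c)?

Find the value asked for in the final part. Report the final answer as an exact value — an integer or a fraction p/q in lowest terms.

41336

Step 1: 4*(-12)^4 - 5*(-12)^3 + 1*(-12)^2 + 4*(-12)^1 + 9 = (82944) + (8640) + (144) + (-48) + (9) = 91689; answer 91689
Step 2: W1 = 91689; m = 91689; squarings mod 1213: 894^1=894, 894^2=1082, 894^4=179, 894^8=503, 894^16=705, 894^32=908, 894^64=837, 894^128=668, 894^256=1053, 894^512=127, 894^1024=360, 894^2048=1022, 894^4096=91, 894^8192=1003, 894^16384=432, 894^32768=1035, 894^65536=146; 894^91689 = 894^1 * 894^8 * 894^32 * 894^512 * 894^1024 * 894^8192 * 894^16384 * 894^65536 = 235 (mod 1213); answer 235
Step 3: W2 = 235; c = 9; 6*(9)^4 + 3*(9)^3 - 3*(9)^2 + 3*(9)^1 - 1 = (39366) + (2187) + (-243) + (27) + (-1) = 41336; answer 41336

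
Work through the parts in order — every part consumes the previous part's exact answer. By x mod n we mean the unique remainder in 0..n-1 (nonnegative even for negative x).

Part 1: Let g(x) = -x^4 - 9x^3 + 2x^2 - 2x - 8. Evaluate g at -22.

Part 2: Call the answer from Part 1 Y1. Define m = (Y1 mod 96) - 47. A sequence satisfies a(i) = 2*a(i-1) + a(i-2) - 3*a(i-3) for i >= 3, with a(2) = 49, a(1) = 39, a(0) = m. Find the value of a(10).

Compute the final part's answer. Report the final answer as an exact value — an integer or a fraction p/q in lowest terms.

Part 1: -1*(-22)^4 - 9*(-22)^3 + 2*(-22)^2 - 2*(-22)^1 - 8 = (-234256) + (95832) + (968) + (44) + (-8) = -137420; answer -137420
Part 2: Y1 = -137420; m = 5; a(3) = 2*(49) + 1*(39) - 3*(5) = 122; iterating: a(3)=122, a(4)=176, a(5)=327, a(6)=464, a(7)=727, a(8)=937, a(9)=1209, a(10)=1174; answer 1174

1174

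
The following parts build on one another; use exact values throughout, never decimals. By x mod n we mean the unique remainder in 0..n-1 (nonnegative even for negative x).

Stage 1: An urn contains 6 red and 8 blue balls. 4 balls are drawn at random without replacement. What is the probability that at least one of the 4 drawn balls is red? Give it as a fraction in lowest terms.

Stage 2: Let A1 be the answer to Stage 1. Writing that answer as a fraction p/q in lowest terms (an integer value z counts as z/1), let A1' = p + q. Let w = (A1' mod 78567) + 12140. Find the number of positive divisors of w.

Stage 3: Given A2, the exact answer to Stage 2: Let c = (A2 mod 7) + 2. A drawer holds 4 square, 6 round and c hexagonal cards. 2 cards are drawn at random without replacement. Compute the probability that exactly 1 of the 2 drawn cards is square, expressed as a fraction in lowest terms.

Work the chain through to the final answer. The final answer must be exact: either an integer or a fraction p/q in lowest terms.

Stage 1: total draws C(14,4) = 1001; complement C(8,4) = 70; favorable 1001 - 70 = 931; P = 133/143; answer 133/143
Stage 2: A1 = 133/143; threaded value p + q = 276; w = 12416; 12416 = 2^7 * 97; number of divisors = (7+1) * (1+1) = 16; answer 16
Stage 3: A2 = 16; c = 4; total draws C(14,2) = 91; favorable C(4,1)*C(10,1) = 40; P = 40/91; answer 40/91

40/91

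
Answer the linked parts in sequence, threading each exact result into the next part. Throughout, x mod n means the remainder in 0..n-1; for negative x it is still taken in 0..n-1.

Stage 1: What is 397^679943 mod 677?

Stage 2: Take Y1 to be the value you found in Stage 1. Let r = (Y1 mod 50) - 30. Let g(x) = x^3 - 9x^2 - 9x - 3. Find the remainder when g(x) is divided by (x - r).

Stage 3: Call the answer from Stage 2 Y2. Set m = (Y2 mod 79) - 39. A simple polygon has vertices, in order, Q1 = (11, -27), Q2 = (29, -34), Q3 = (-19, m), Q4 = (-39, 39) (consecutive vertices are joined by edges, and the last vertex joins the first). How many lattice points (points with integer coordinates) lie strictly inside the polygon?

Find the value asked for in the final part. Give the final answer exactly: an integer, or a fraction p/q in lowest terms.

700

Stage 1: squarings mod 677: 397^1=397, 397^2=545, 397^4=499, 397^8=542, 397^16=623, 397^32=208, 397^64=613, 397^128=34, 397^256=479, 397^512=615, 397^1024=459, 397^2048=134, 397^4096=354, 397^8192=71, 397^16384=302, 397^32768=486, 397^65536=600, 397^131072=513, 397^262144=493, 397^524288=6; 397^679943 = 397^1 * 397^2 * 397^4 * 397^8192 * 397^16384 * 397^131072 * 397^524288 = 98 (mod 677); answer 98
Stage 2: Y1 = 98; r = 18; remainder = value at the root: 1*(18)^3 - 9*(18)^2 - 9*(18)^1 - 3 = (5832) + (-2916) + (-162) + (-3) = 2751; answer 2751
Stage 3: Y2 = 2751; m = 26; cross terms: (11*-34 - 29*-27)=409, (29*26 - -19*-34)=108, (-19*39 - -39*26)=273, (-39*-27 - 11*39)=624; twice the area = |1414| = 1414; area = 707; boundary points = 1 + 12 + 1 + 2 = 16; strictly interior points = area - boundary/2 + 1 = 700; answer 700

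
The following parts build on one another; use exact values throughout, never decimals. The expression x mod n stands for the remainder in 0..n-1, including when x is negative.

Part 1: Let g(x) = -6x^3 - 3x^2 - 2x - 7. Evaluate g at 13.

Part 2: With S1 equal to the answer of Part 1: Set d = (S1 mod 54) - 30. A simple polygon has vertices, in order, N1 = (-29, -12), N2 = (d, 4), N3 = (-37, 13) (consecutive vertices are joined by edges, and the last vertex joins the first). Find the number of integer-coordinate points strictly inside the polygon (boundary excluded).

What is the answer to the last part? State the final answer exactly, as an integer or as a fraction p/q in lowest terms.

Part 1: -6*(13)^3 - 3*(13)^2 - 2*(13)^1 - 7 = (-13182) + (-507) + (-26) + (-7) = -13722; answer -13722
Part 2: S1 = -13722; d = 18; cross terms: (-29*4 - 18*-12)=100, (18*13 - -37*4)=382, (-37*-12 - -29*13)=821; twice the area = |1303| = 1303; area = 1303/2; boundary points = 1 + 1 + 1 = 3; strictly interior points = area - boundary/2 + 1 = 651; answer 651

651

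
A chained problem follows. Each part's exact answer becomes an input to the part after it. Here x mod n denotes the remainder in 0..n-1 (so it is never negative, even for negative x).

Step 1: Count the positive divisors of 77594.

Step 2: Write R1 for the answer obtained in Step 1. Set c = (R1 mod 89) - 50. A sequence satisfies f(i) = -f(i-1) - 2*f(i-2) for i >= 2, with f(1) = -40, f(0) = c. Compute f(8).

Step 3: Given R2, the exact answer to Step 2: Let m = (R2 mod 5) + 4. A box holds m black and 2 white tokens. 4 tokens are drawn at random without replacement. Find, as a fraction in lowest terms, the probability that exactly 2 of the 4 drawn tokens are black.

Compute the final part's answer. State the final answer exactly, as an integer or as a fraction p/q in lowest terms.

Step 1: 77594 = 2 * 11 * 3527; number of divisors = (1+1) * (1+1) * (1+1) = 8; answer 8
Step 2: R1 = 8; c = -42; f(2) = -1*(-40) - 2*(-42) = 124; iterating: f(2)=124, f(3)=-44, f(4)=-204, f(5)=292, f(6)=116, f(7)=-700, f(8)=468; answer 468
Step 3: R2 = 468; m = 7; total draws C(9,4) = 126; favorable C(7,2)*C(2,2) = 21; P = 1/6; answer 1/6

1/6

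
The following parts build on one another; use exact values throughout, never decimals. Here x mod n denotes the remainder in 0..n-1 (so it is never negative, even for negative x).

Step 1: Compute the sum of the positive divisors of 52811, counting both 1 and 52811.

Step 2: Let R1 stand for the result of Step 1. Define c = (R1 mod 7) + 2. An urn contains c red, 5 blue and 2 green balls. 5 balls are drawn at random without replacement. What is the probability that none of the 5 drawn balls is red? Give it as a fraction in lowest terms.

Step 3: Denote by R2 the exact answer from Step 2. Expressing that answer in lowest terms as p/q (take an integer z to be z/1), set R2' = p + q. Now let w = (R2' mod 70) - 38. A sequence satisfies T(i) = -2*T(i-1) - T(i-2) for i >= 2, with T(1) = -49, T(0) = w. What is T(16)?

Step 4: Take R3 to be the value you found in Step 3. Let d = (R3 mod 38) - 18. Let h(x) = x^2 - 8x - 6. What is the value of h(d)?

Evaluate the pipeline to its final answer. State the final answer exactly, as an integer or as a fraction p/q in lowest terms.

Step 1: 52811 = 11 * 4801; sigma = (1 + 11) * (1 + 4801) = 12 * 4802 = 57624; answer 57624
Step 2: R1 = 57624; c = 2; total draws C(9,5) = 126; favorable C(7,5) = 21; P = 1/6; answer 1/6
Step 3: R2 = 1/6; threaded value p + q = 7; w = -31; T(2) = -2*(-49) - 1*(-31) = 129; iterating: T(2)=129, T(3)=-209, T(4)=289, T(5)=-369, T(6)=449, T(7)=-529, T(8)=609, T(9)=-689, T(10)=769, T(11)=-849, T(12)=929, T(13)=-1009, T(14)=1089, T(15)=-1169, T(16)=1249; answer 1249
Step 4: R3 = 1249; d = 15; 1*(15)^2 - 8*(15)^1 - 6 = (225) + (-120) + (-6) = 99; answer 99

99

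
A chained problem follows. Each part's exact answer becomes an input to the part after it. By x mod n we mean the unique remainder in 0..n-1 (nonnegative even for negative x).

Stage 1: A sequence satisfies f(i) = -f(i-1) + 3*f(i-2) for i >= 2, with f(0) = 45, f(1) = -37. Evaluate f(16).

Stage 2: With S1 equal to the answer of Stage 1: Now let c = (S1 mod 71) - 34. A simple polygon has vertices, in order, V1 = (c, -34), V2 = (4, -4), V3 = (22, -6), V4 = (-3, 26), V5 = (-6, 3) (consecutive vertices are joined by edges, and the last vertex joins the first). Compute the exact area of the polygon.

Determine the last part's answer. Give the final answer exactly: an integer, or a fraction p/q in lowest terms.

1343/2

Stage 1: f(2) = -1*(-37) + 3*(45) = 172; iterating: f(2)=172, f(3)=-283, f(4)=799, f(5)=-1648, f(6)=4045, f(7)=-8989, f(8)=21124, f(9)=-48091, f(10)=111463, f(11)=-255736, f(12)=590125, f(13)=-1357333, f(14)=3127708, f(15)=-7199707, f(16)=16582831; answer 16582831
Stage 2: S1 = 16582831; c = -34; cross terms: (-34*-4 - 4*-34)=272, (4*-6 - 22*-4)=64, (22*26 - -3*-6)=554, (-3*3 - -6*26)=147, (-6*-34 - -34*3)=306; twice the area = |1343| = 1343; area = 1343/2; answer 1343/2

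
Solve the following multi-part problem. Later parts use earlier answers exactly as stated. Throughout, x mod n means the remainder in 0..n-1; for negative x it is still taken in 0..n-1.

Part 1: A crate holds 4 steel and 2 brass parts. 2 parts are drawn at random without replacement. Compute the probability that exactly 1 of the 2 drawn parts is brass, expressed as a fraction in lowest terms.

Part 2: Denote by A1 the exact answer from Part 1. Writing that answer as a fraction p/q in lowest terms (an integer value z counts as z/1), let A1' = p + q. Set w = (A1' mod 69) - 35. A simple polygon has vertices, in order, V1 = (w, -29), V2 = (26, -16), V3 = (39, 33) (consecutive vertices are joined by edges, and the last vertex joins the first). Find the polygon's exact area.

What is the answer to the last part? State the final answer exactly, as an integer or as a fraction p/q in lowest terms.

1693/2

Part 1: total draws C(6,2) = 15; favorable C(2,1)*C(4,1) = 8; P = 8/15; answer 8/15
Part 2: A1 = 8/15; threaded value p + q = 23; w = -12; cross terms: (-12*-16 - 26*-29)=946, (26*33 - 39*-16)=1482, (39*-29 - -12*33)=-735; twice the area = |1693| = 1693; area = 1693/2; answer 1693/2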